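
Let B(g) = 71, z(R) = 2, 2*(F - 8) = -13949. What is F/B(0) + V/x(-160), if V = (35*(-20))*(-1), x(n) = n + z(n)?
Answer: -1150407/11218 ≈ -102.55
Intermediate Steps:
F = -13933/2 (F = 8 + (½)*(-13949) = 8 - 13949/2 = -13933/2 ≈ -6966.5)
x(n) = 2 + n (x(n) = n + 2 = 2 + n)
V = 700 (V = -700*(-1) = 700)
F/B(0) + V/x(-160) = -13933/2/71 + 700/(2 - 160) = -13933/2*1/71 + 700/(-158) = -13933/142 + 700*(-1/158) = -13933/142 - 350/79 = -1150407/11218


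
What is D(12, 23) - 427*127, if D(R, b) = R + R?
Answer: -54205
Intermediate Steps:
D(R, b) = 2*R
D(12, 23) - 427*127 = 2*12 - 427*127 = 24 - 54229 = -54205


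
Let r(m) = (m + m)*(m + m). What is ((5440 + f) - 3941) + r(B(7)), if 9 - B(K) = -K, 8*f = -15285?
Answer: 4899/8 ≈ 612.38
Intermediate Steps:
f = -15285/8 (f = (1/8)*(-15285) = -15285/8 ≈ -1910.6)
B(K) = 9 + K (B(K) = 9 - (-1)*K = 9 + K)
r(m) = 4*m**2 (r(m) = (2*m)*(2*m) = 4*m**2)
((5440 + f) - 3941) + r(B(7)) = ((5440 - 15285/8) - 3941) + 4*(9 + 7)**2 = (28235/8 - 3941) + 4*16**2 = -3293/8 + 4*256 = -3293/8 + 1024 = 4899/8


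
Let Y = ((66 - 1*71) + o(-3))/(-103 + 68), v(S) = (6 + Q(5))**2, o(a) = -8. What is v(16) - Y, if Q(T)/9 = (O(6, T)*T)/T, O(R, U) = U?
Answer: 91022/35 ≈ 2600.6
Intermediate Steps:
Q(T) = 9*T (Q(T) = 9*((T*T)/T) = 9*(T**2/T) = 9*T)
v(S) = 2601 (v(S) = (6 + 9*5)**2 = (6 + 45)**2 = 51**2 = 2601)
Y = 13/35 (Y = ((66 - 1*71) - 8)/(-103 + 68) = ((66 - 71) - 8)/(-35) = (-5 - 8)*(-1/35) = -13*(-1/35) = 13/35 ≈ 0.37143)
v(16) - Y = 2601 - 1*13/35 = 2601 - 13/35 = 91022/35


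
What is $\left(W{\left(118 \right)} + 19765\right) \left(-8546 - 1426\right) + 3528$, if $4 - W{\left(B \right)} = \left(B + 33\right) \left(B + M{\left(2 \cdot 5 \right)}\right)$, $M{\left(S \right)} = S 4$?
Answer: $40779036$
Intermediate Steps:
$M{\left(S \right)} = 4 S$
$W{\left(B \right)} = 4 - \left(33 + B\right) \left(40 + B\right)$ ($W{\left(B \right)} = 4 - \left(B + 33\right) \left(B + 4 \cdot 2 \cdot 5\right) = 4 - \left(33 + B\right) \left(B + 4 \cdot 10\right) = 4 - \left(33 + B\right) \left(B + 40\right) = 4 - \left(33 + B\right) \left(40 + B\right)$)
$\left(W{\left(118 \right)} + 19765\right) \left(-8546 - 1426\right) + 3528 = \left(\left(-1316 - 118^{2} - 8614\right) + 19765\right) \left(-8546 - 1426\right) + 3528 = \left(\left(-1316 - 13924 - 8614\right) + 19765\right) \left(-9972\right) + 3528 = \left(-23854 + 19765\right) \left(-9972\right) + 3528 = \left(-4089\right) \left(-9972\right) + 3528 = 40775508 + 3528 = 40779036$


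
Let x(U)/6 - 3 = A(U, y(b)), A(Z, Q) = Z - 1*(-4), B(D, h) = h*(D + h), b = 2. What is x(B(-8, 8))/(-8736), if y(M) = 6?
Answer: -1/208 ≈ -0.0048077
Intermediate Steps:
A(Z, Q) = 4 + Z (A(Z, Q) = Z + 4 = 4 + Z)
x(U) = 42 + 6*U (x(U) = 18 + 6*(4 + U) = 18 + (24 + 6*U) = 42 + 6*U)
x(B(-8, 8))/(-8736) = (42 + 6*(8*(-8 + 8)))/(-8736) = (42 + 6*(8*0))*(-1/8736) = (42 + 6*0)*(-1/8736) = (42 + 0)*(-1/8736) = 42*(-1/8736) = -1/208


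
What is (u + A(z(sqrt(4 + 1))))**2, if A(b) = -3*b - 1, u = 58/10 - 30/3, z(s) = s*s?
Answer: 10201/25 ≈ 408.04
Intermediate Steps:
z(s) = s**2
u = -21/5 (u = 58*(1/10) - 30*1/3 = 29/5 - 10 = -21/5 ≈ -4.2000)
A(b) = -1 - 3*b
(u + A(z(sqrt(4 + 1))))**2 = (-21/5 + (-1 - 3*(sqrt(4 + 1))**2))**2 = (-21/5 + (-1 - 3*(sqrt(5))**2))**2 = (-21/5 + (-1 - 3*5))**2 = (-21/5 + (-1 - 15))**2 = (-21/5 - 16)**2 = (-101/5)**2 = 10201/25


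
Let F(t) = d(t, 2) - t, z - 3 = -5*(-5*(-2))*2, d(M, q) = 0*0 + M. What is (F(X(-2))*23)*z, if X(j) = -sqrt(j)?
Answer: 0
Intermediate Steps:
d(M, q) = M (d(M, q) = 0 + M = M)
z = -97 (z = 3 - 5*(-5*(-2))*2 = 3 - 50*2 = 3 - 5*20 = 3 - 100 = -97)
F(t) = 0 (F(t) = t - t = 0)
(F(X(-2))*23)*z = (0*23)*(-97) = 0*(-97) = 0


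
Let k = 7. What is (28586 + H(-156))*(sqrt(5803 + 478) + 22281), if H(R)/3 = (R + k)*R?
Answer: 2190623358 + 98318*sqrt(6281) ≈ 2.1984e+9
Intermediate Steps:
H(R) = 3*R*(7 + R) (H(R) = 3*((R + 7)*R) = 3*((7 + R)*R) = 3*(R*(7 + R)) = 3*R*(7 + R))
(28586 + H(-156))*(sqrt(5803 + 478) + 22281) = (28586 + 3*(-156)*(7 - 156))*(sqrt(5803 + 478) + 22281) = (28586 + 3*(-156)*(-149))*(sqrt(6281) + 22281) = (28586 + 69732)*(22281 + sqrt(6281)) = 98318*(22281 + sqrt(6281)) = 2190623358 + 98318*sqrt(6281)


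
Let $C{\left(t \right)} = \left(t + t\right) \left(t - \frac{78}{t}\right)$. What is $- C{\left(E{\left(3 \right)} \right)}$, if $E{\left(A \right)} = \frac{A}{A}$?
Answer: $154$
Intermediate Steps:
$E{\left(A \right)} = 1$
$C{\left(t \right)} = 2 t \left(t - \frac{78}{t}\right)$
$- C{\left(E{\left(3 \right)} \right)} = - (-156 + 2 \cdot 1^{2}) = - (-156 + 2 \cdot 1) = - (-156 + 2) = \left(-1\right) \left(-154\right) = 154$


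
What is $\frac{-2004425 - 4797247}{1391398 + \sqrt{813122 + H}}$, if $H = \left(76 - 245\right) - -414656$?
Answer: $- \frac{9463832817456}{1935987166795} + \frac{20405016 \sqrt{136401}}{1935987166795} \approx -4.8845$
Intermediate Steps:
$H = 414487$ ($H = -169 + 414656 = 414487$)
$\frac{-2004425 - 4797247}{1391398 + \sqrt{813122 + H}} = \frac{-2004425 - 4797247}{1391398 + \sqrt{813122 + 414487}} = - \frac{6801672}{1391398 + \sqrt{1227609}} = - \frac{6801672}{1391398 + 3 \sqrt{136401}}$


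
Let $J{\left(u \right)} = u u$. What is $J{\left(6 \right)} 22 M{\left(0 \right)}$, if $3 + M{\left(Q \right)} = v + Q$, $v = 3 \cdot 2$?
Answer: $2376$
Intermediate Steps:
$v = 6$
$J{\left(u \right)} = u^{2}$
$M{\left(Q \right)} = 3 + Q$ ($M{\left(Q \right)} = -3 + \left(6 + Q\right) = 3 + Q$)
$J{\left(6 \right)} 22 M{\left(0 \right)} = 6^{2} \cdot 22 \left(3 + 0\right) = 36 \cdot 22 \cdot 3 = 792 \cdot 3 = 2376$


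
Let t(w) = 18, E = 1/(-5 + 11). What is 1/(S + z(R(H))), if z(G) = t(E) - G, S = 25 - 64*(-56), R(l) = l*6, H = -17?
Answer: 1/3729 ≈ 0.00026817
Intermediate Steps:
E = ⅙ (E = 1/6 = ⅙ ≈ 0.16667)
R(l) = 6*l
S = 3609 (S = 25 + 3584 = 3609)
z(G) = 18 - G
1/(S + z(R(H))) = 1/(3609 + (18 - 6*(-17))) = 1/(3609 + (18 - 1*(-102))) = 1/(3609 + (18 + 102)) = 1/(3609 + 120) = 1/3729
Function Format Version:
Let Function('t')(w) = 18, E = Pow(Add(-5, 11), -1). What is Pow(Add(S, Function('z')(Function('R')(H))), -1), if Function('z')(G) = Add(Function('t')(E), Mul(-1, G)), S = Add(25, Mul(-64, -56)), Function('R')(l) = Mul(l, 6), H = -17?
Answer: Rational(1, 3729) ≈ 0.00026817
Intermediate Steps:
E = Rational(1, 6) (E = Pow(6, -1) = Rational(1, 6) ≈ 0.16667)
Function('R')(l) = Mul(6, l)
S = 3609 (S = Add(25, 3584) = 3609)
Function('z')(G) = Add(18, Mul(-1, G))
Pow(Add(S, Function('z')(Function('R')(H))), -1) = Pow(Add(3609, Add(18, Mul(-1, Mul(6, -17)))), -1) = Pow(Add(3609, Add(18, Mul(-1, -102))), -1) = Pow(Add(3609, Add(18, 102)), -1) = Pow(Add(3609, 120), -1) = Pow(3729, -1) = Rational(1, 3729)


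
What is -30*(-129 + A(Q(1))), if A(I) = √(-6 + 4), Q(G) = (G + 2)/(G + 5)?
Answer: 3870 - 30*I*√2 ≈ 3870.0 - 42.426*I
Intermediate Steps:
Q(G) = (2 + G)/(5 + G)
A(I) = I*√2 (A(I) = √(-2) = I*√2)
-30*(-129 + A(Q(1))) = -30*(-129 + I*√2) = 3870 - 30*I*√2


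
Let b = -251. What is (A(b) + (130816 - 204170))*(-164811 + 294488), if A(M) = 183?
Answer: -9488595767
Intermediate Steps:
(A(b) + (130816 - 204170))*(-164811 + 294488) = (183 + (130816 - 204170))*(-164811 + 294488) = (183 - 73354)*129677 = -73171*129677 = -9488595767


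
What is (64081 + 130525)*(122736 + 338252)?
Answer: 89711030728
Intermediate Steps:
(64081 + 130525)*(122736 + 338252) = 194606*460988 = 89711030728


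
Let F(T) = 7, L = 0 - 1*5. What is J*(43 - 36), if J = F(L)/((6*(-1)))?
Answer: -49/6 ≈ -8.1667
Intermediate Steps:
L = -5 (L = 0 - 5 = -5)
J = -7/6 (J = 7/((6*(-1))) = 7/(-6) = 7*(-1/6) = -7/6 ≈ -1.1667)
J*(43 - 36) = -7*(43 - 36)/6 = -7/6*7 = -49/6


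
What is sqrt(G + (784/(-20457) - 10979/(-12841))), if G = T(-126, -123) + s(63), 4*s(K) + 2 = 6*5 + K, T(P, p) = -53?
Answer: I*sqrt(902689608017111813)/175125558 ≈ 5.4252*I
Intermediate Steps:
s(K) = 7 + K/4 (s(K) = -1/2 + (6*5 + K)/4 = -1/2 + (30 + K)/4 = -1/2 + (15/2 + K/4) = 7 + K/4)
G = -121/4 (G = -53 + (7 + (1/4)*63) = -53 + (7 + 63/4) = -53 + 91/4 = -121/4 ≈ -30.250)
sqrt(G + (784/(-20457) - 10979/(-12841))) = sqrt(-121/4 + (784/(-20457) - 10979/(-12841))) = sqrt(-121/4 + (784*(-1/20457) - 10979*(-1/12841))) = sqrt(-121/4 + (-784/20457 + 10979/12841)) = sqrt(-121/4 + 214530059/262688337) = sqrt(-30927168541/1050753348) = I*sqrt(902689608017111813)/175125558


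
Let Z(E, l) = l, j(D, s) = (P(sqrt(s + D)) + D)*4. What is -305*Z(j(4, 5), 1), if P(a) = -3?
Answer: -305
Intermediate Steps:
j(D, s) = -12 + 4*D (j(D, s) = (-3 + D)*4 = -12 + 4*D)
-305*Z(j(4, 5), 1) = -305*1 = -305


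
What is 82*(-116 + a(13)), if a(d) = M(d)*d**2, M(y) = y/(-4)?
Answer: -109101/2 ≈ -54551.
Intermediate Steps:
M(y) = -y/4 (M(y) = y*(-1/4) = -y/4)
a(d) = -d**3/4 (a(d) = (-d/4)*d**2 = -d**3/4)
82*(-116 + a(13)) = 82*(-116 - 1/4*13**3) = 82*(-116 - 1/4*2197) = 82*(-116 - 2197/4) = 82*(-2661/4) = -109101/2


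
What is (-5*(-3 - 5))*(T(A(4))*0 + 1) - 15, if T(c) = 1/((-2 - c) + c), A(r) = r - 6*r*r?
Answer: 25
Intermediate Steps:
A(r) = r - 6*r²
T(c) = -½ (T(c) = 1/(-2) = -½)
(-5*(-3 - 5))*(T(A(4))*0 + 1) - 15 = (-5*(-3 - 5))*(-½*0 + 1) - 15 = (-5*(-8))*(0 + 1) - 15 = 40*1 - 15 = 40 - 15 = 25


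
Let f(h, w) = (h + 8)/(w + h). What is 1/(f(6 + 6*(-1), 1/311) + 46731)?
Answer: 1/49219 ≈ 2.0317e-5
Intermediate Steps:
f(h, w) = (8 + h)/(h + w)
1/(f(6 + 6*(-1), 1/311) + 46731) = 1/((8 + (6 + 6*(-1)))/((6 + 6*(-1)) + 1/311) + 46731) = 1/((8 + (6 - 6))/((6 - 6) + 1/311) + 46731) = 1/((8 + 0)/(0 + 1/311) + 46731) = 1/(8/(1/311) + 46731) = 1/(311*8 + 46731) = 1/(2488 + 46731) = 1/49219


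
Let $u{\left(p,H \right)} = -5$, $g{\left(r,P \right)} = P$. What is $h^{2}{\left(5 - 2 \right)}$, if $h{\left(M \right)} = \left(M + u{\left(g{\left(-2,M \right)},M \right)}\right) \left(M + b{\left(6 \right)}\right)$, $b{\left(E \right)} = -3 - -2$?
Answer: $16$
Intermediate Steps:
$b{\left(E \right)} = -1$ ($b{\left(E \right)} = -3 + 2 = -1$)
$h{\left(M \right)} = \left(-1 + M\right) \left(-5 + M\right)$ ($h{\left(M \right)} = \left(M - 5\right) \left(M - 1\right) = \left(-5 + M\right) \left(-1 + M\right) = \left(-1 + M\right) \left(-5 + M\right)$)
$h^{2}{\left(5 - 2 \right)} = \left(5 + \left(5 - 2\right)^{2} - 6 \left(5 - 2\right)\right)^{2} = \left(5 + 3^{2} - 18\right)^{2} = \left(5 + 9 - 18\right)^{2} = \left(-4\right)^{2} = 16$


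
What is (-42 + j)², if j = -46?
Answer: 7744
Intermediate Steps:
(-42 + j)² = (-42 - 46)² = (-88)² = 7744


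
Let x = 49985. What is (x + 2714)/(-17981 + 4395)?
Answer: -52699/13586 ≈ -3.8789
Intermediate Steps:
(x + 2714)/(-17981 + 4395) = (49985 + 2714)/(-17981 + 4395) = 52699/(-13586) = 52699*(-1/13586) = -52699/13586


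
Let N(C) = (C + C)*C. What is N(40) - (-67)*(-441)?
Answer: -26347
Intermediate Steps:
N(C) = 2*C² (N(C) = (2*C)*C = 2*C²)
N(40) - (-67)*(-441) = 2*40² - (-67)*(-441) = 2*1600 - 1*29547 = 3200 - 29547 = -26347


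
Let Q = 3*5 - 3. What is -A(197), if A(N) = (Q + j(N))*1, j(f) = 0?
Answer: -12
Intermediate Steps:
Q = 12 (Q = 15 - 3 = 12)
A(N) = 12 (A(N) = (12 + 0)*1 = 12*1 = 12)
-A(197) = -1*12 = -12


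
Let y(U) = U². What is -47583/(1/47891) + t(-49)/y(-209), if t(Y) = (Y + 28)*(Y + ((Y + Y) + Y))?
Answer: -99540151540377/43681 ≈ -2.2788e+9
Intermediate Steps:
t(Y) = 4*Y*(28 + Y) (t(Y) = (28 + Y)*(Y + (2*Y + Y)) = (28 + Y)*(Y + 3*Y) = (28 + Y)*(4*Y) = 4*Y*(28 + Y))
-47583/(1/47891) + t(-49)/y(-209) = -47583/(1/47891) + (4*(-49)*(28 - 49))/((-209)²) = -47583/1/47891 + (4*(-49)*(-21))/43681 = -47583*47891 + 4116*(1/43681) = -2278797453 + 4116/43681 = -99540151540377/43681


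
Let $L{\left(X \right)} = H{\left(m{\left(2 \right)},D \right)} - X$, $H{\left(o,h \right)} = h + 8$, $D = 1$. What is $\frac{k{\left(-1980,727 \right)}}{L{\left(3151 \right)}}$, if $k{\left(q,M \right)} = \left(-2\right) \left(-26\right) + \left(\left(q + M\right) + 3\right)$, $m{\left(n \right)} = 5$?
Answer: $\frac{599}{1571} \approx 0.38129$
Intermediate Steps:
$H{\left(o,h \right)} = 8 + h$
$L{\left(X \right)} = 9 - X$ ($L{\left(X \right)} = \left(8 + 1\right) - X = 9 - X$)
$k{\left(q,M \right)} = 55 + M + q$ ($k{\left(q,M \right)} = 52 + \left(\left(M + q\right) + 3\right) = 52 + \left(3 + M + q\right) = 55 + M + q$)
$\frac{k{\left(-1980,727 \right)}}{L{\left(3151 \right)}} = \frac{55 + 727 - 1980}{9 - 3151} = - \frac{1198}{9 - 3151} = - \frac{1198}{-3142} = \left(-1198\right) \left(- \frac{1}{3142}\right) = \frac{599}{1571}$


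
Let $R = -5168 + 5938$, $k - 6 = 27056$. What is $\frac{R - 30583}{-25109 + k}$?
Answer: $- \frac{4259}{279} \approx -15.265$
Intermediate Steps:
$k = 27062$ ($k = 6 + 27056 = 27062$)
$R = 770$
$\frac{R - 30583}{-25109 + k} = \frac{770 - 30583}{-25109 + 27062} = - \frac{29813}{1953} = \left(-29813\right) \frac{1}{1953} = - \frac{4259}{279}$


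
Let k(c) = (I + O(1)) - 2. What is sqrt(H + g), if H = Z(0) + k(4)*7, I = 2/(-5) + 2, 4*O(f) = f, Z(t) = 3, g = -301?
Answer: I*sqrt(29905)/10 ≈ 17.293*I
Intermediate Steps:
O(f) = f/4
I = 8/5 (I = 2*(-1/5) + 2 = -2/5 + 2 = 8/5 ≈ 1.6000)
k(c) = -3/20 (k(c) = (8/5 + (1/4)*1) - 2 = (8/5 + 1/4) - 2 = 37/20 - 2 = -3/20)
H = 39/20 (H = 3 - 3/20*7 = 3 - 21/20 = 39/20 ≈ 1.9500)
sqrt(H + g) = sqrt(39/20 - 301) = sqrt(-5981/20) = I*sqrt(29905)/10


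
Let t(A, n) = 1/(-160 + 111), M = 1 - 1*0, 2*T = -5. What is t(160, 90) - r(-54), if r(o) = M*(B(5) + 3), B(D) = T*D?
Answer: 929/98 ≈ 9.4796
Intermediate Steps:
T = -5/2 (T = (½)*(-5) = -5/2 ≈ -2.5000)
M = 1 (M = 1 + 0 = 1)
B(D) = -5*D/2
t(A, n) = -1/49 (t(A, n) = 1/(-49) = -1/49)
r(o) = -19/2 (r(o) = 1*(-5/2*5 + 3) = 1*(-25/2 + 3) = 1*(-19/2) = -19/2)
t(160, 90) - r(-54) = -1/49 - 1*(-19/2) = -1/49 + 19/2 = 929/98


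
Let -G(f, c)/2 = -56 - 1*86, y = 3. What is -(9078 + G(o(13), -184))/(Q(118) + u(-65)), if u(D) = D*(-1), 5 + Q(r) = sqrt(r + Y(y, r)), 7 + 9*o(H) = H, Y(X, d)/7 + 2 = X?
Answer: -112344/695 + 9362*sqrt(5)/695 ≈ -131.53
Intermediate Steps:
Y(X, d) = -14 + 7*X
o(H) = -7/9 + H/9
Q(r) = -5 + sqrt(7 + r) (Q(r) = -5 + sqrt(r + (-14 + 7*3)) = -5 + sqrt(r + (-14 + 21)) = -5 + sqrt(r + 7) = -5 + sqrt(7 + r))
u(D) = -D
G(f, c) = 284 (G(f, c) = -2*(-56 - 1*86) = -2*(-56 - 86) = -2*(-142) = 284)
-(9078 + G(o(13), -184))/(Q(118) + u(-65)) = -(9078 + 284)/((-5 + sqrt(7 + 118)) - 1*(-65)) = -9362/((-5 + sqrt(125)) + 65) = -9362/((-5 + 5*sqrt(5)) + 65) = -9362/(60 + 5*sqrt(5))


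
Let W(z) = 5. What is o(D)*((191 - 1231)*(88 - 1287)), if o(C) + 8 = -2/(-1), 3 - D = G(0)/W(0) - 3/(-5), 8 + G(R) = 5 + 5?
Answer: -7481760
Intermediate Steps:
G(R) = 2 (G(R) = -8 + (5 + 5) = -8 + 10 = 2)
D = 2 (D = 3 - (2/5 - 3/(-5)) = 3 - (2*(⅕) - 3*(-⅕)) = 3 - (⅖ + ⅗) = 3 - 1*1 = 3 - 1 = 2)
o(C) = -6 (o(C) = -8 - 2/(-1) = -8 - 2*(-1) = -8 + 2 = -6)
o(D)*((191 - 1231)*(88 - 1287)) = -6*(191 - 1231)*(88 - 1287) = -(-6240)*(-1199) = -6*1246960 = -7481760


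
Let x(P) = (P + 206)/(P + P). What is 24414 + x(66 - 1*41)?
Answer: 1220931/50 ≈ 24419.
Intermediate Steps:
x(P) = (206 + P)/(2*P) (x(P) = (206 + P)/((2*P)) = (206 + P)*(1/(2*P)) = (206 + P)/(2*P))
24414 + x(66 - 1*41) = 24414 + (206 + (66 - 1*41))/(2*(66 - 1*41)) = 24414 + (206 + (66 - 41))/(2*(66 - 41)) = 24414 + (1/2)*(206 + 25)/25 = 24414 + (1/2)*(1/25)*231 = 24414 + 231/50 = 1220931/50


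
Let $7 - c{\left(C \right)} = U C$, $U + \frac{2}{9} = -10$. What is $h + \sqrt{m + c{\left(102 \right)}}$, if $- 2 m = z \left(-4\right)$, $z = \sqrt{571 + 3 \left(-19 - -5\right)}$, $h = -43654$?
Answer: $-43654 + \frac{\sqrt{9861}}{3} \approx -43621.0$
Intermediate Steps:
$U = - \frac{92}{9}$ ($U = - \frac{2}{9} - 10 = - \frac{92}{9} \approx -10.222$)
$c{\left(C \right)} = 7 + \frac{92 C}{9}$ ($c{\left(C \right)} = 7 - - \frac{92 C}{9} = 7 + \frac{92 C}{9}$)
$z = 23$ ($z = \sqrt{571 + 3 \left(-19 + 5\right)} = \sqrt{571 + 3 \left(-14\right)} = \sqrt{571 - 42} = \sqrt{529} = 23$)
$m = 46$ ($m = - \frac{23 \left(-4\right)}{2} = \left(- \frac{1}{2}\right) \left(-92\right) = 46$)
$h + \sqrt{m + c{\left(102 \right)}} = -43654 + \sqrt{46 + \left(7 + \frac{92}{9} \cdot 102\right)} = -43654 + \sqrt{46 + \left(7 + \frac{3128}{3}\right)} = -43654 + \sqrt{46 + \frac{3149}{3}} = -43654 + \sqrt{\frac{3287}{3}} = -43654 + \frac{\sqrt{9861}}{3}$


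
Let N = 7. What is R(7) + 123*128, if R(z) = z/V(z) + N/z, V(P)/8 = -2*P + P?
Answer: 125959/8 ≈ 15745.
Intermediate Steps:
V(P) = -8*P (V(P) = 8*(-2*P + P) = 8*(-P) = -8*P)
R(z) = -⅛ + 7/z (R(z) = z/((-8*z)) + 7/z = z*(-1/(8*z)) + 7/z = -⅛ + 7/z)
R(7) + 123*128 = (⅛)*(56 - 1*7)/7 + 123*128 = (⅛)*(⅐)*(56 - 7) + 15744 = (⅛)*(⅐)*49 + 15744 = 7/8 + 15744 = 125959/8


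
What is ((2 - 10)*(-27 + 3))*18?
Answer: 3456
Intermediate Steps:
((2 - 10)*(-27 + 3))*18 = -8*(-24)*18 = 192*18 = 3456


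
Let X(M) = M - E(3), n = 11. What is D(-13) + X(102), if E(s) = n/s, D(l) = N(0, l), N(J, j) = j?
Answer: 256/3 ≈ 85.333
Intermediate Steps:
D(l) = l
E(s) = 11/s
X(M) = -11/3 + M (X(M) = M - 11/3 = -11/3 + M)
D(-13) + X(102) = -13 + (-11/3 + 102) = -13 + 295/3 = 256/3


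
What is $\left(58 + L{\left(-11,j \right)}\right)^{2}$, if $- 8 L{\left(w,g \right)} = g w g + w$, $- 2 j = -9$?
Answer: $\frac{7789681}{1024} \approx 7607.1$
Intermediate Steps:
$j = \frac{9}{2}$ ($j = \left(- \frac{1}{2}\right) \left(-9\right) = \frac{9}{2} \approx 4.5$)
$L{\left(w,g \right)} = - \frac{w}{8} - \frac{w g^{2}}{8}$ ($L{\left(w,g \right)} = - \frac{g w g + w}{8} = - \frac{w g^{2} + w}{8} = - \frac{w + w g^{2}}{8} = - \frac{w}{8} - \frac{w g^{2}}{8}$)
$\left(58 + L{\left(-11,j \right)}\right)^{2} = \left(58 - - \frac{11 \left(1 + \left(\frac{9}{2}\right)^{2}\right)}{8}\right)^{2} = \left(58 - - \frac{11 \left(1 + \frac{81}{4}\right)}{8}\right)^{2} = \left(58 - \left(- \frac{11}{8}\right) \frac{85}{4}\right)^{2} = \left(58 + \frac{935}{32}\right)^{2} = \left(\frac{2791}{32}\right)^{2} = \frac{7789681}{1024}$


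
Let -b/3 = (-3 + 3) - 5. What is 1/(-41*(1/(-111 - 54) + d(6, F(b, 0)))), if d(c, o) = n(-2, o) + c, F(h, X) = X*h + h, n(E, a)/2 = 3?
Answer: -165/81139 ≈ -0.0020335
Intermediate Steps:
b = 15 (b = -3*((-3 + 3) - 5) = -3*(0 - 5) = -3*(-5) = 15)
n(E, a) = 6 (n(E, a) = 2*3 = 6)
F(h, X) = h + X*h
d(c, o) = 6 + c
1/(-41*(1/(-111 - 54) + d(6, F(b, 0)))) = 1/(-41*(1/(-111 - 54) + (6 + 6))) = 1/(-41*(1/(-165) + 12)) = 1/(-41*(-1/165 + 12)) = 1/(-41*1979/165) = 1/(-81139/165) = -165/81139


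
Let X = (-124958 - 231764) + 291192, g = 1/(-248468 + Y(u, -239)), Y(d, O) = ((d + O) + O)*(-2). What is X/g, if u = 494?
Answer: 16284205000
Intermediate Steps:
Y(d, O) = -4*O - 2*d (Y(d, O) = ((O + d) + O)*(-2) = (d + 2*O)*(-2) = -4*O - 2*d)
g = -1/248500 (g = 1/(-248468 + (-4*(-239) - 2*494)) = 1/(-248468 + (956 - 988)) = 1/(-248468 - 32) = 1/(-248500) = -1/248500 ≈ -4.0241e-6)
X = -65530 (X = -356722 + 291192 = -65530)
X/g = -65530/(-1/248500) = -65530*(-248500) = 16284205000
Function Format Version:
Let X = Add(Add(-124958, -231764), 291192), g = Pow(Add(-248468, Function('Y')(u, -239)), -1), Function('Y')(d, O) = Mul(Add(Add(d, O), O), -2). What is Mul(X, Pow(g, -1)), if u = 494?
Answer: 16284205000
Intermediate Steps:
Function('Y')(d, O) = Add(Mul(-4, O), Mul(-2, d)) (Function('Y')(d, O) = Mul(Add(Add(O, d), O), -2) = Mul(Add(d, Mul(2, O)), -2) = Add(Mul(-4, O), Mul(-2, d)))
g = Rational(-1, 248500) (g = Pow(Add(-248468, Add(Mul(-4, -239), Mul(-2, 494))), -1) = Pow(Add(-248468, Add(956, -988)), -1) = Pow(Add(-248468, -32), -1) = Pow(-248500, -1) = Rational(-1, 248500) ≈ -4.0241e-6)
X = -65530 (X = Add(-356722, 291192) = -65530)
Mul(X, Pow(g, -1)) = Mul(-65530, Pow(Rational(-1, 248500), -1)) = Mul(-65530, -248500) = 16284205000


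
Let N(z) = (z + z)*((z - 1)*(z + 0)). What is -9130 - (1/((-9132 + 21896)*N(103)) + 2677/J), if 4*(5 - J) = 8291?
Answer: -695244189921951653/76160217994128 ≈ -9128.7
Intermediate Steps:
N(z) = 2*z**2*(-1 + z) (N(z) = (2*z)*((-1 + z)*z) = (2*z)*(z*(-1 + z)) = 2*z**2*(-1 + z))
J = -8271/4 (J = 5 - 1/4*8291 = 5 - 8291/4 = -8271/4 ≈ -2067.8)
-9130 - (1/((-9132 + 21896)*N(103)) + 2677/J) = -9130 - (1/((-9132 + 21896)*((2*103**2*(-1 + 103)))) + 2677/(-8271/4)) = -9130 - (1/(12764*((2*10609*102))) + 2677*(-4/8271)) = -9130 - ((1/12764)/2164236 - 10708/8271) = -9130 - ((1/12764)*(1/2164236) - 10708/8271) = -9130 - (1/27624308304 - 10708/8271) = -9130 - 1*(-98600364436987/76160217994128) = -9130 + 98600364436987/76160217994128 = -695244189921951653/76160217994128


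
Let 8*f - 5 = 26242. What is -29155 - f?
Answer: -259487/8 ≈ -32436.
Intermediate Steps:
f = 26247/8 (f = 5/8 + (⅛)*26242 = 5/8 + 13121/4 = 26247/8 ≈ 3280.9)
-29155 - f = -29155 - 1*26247/8 = -29155 - 26247/8 = -259487/8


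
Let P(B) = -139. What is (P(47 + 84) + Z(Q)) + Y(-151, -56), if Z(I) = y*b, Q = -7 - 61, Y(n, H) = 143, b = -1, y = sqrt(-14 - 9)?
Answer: 4 - I*sqrt(23) ≈ 4.0 - 4.7958*I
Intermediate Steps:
y = I*sqrt(23) (y = sqrt(-23) = I*sqrt(23) ≈ 4.7958*I)
Q = -68
Z(I) = -I*sqrt(23) (Z(I) = (I*sqrt(23))*(-1) = -I*sqrt(23))
(P(47 + 84) + Z(Q)) + Y(-151, -56) = (-139 - I*sqrt(23)) + 143 = 4 - I*sqrt(23)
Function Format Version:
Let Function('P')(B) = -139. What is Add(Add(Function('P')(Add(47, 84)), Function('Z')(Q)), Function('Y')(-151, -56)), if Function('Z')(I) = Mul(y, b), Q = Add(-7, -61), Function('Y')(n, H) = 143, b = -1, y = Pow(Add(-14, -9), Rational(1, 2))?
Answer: Add(4, Mul(-1, I, Pow(23, Rational(1, 2)))) ≈ Add(4.0000, Mul(-4.7958, I))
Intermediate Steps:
y = Mul(I, Pow(23, Rational(1, 2))) (y = Pow(-23, Rational(1, 2)) = Mul(I, Pow(23, Rational(1, 2))) ≈ Mul(4.7958, I))
Q = -68
Function('Z')(I) = Mul(-1, I, Pow(23, Rational(1, 2))) (Function('Z')(I) = Mul(Mul(I, Pow(23, Rational(1, 2))), -1) = Mul(-1, I, Pow(23, Rational(1, 2))))
Add(Add(Function('P')(Add(47, 84)), Function('Z')(Q)), Function('Y')(-151, -56)) = Add(Add(-139, Mul(-1, I, Pow(23, Rational(1, 2)))), 143) = Add(4, Mul(-1, I, Pow(23, Rational(1, 2))))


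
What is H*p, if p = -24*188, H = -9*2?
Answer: 81216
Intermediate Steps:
H = -18
p = -4512
H*p = -18*(-4512) = 81216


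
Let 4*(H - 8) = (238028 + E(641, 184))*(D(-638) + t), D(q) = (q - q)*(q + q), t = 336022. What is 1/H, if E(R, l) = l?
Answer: 1/20011118174 ≈ 4.9972e-11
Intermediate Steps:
D(q) = 0 (D(q) = 0*(2*q) = 0)
H = 20011118174 (H = 8 + ((238028 + 184)*(0 + 336022))/4 = 8 + (238212*336022)/4 = 8 + (1/4)*80044472664 = 8 + 20011118166 = 20011118174)
1/H = 1/20011118174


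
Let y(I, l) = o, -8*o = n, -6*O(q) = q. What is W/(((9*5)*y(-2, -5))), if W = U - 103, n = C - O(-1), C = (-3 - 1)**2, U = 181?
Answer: -416/475 ≈ -0.87579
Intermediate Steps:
O(q) = -q/6
C = 16 (C = (-4)**2 = 16)
n = 95/6 (n = 16 - (-1)*(-1)/6 = 16 - 1*1/6 = 16 - 1/6 = 95/6 ≈ 15.833)
o = -95/48 (o = -1/8*95/6 = -95/48 ≈ -1.9792)
y(I, l) = -95/48
W = 78 (W = 181 - 103 = 78)
W/(((9*5)*y(-2, -5))) = 78/(((9*5)*(-95/48))) = 78/((45*(-95/48))) = 78/(-1425/16) = 78*(-16/1425) = -416/475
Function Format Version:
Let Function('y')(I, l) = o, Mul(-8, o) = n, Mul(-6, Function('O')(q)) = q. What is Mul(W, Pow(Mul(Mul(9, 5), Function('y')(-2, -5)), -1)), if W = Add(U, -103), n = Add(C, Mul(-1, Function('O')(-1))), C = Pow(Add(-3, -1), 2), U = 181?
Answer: Rational(-416, 475) ≈ -0.87579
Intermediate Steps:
Function('O')(q) = Mul(Rational(-1, 6), q)
C = 16 (C = Pow(-4, 2) = 16)
n = Rational(95, 6) (n = Add(16, Mul(-1, Mul(Rational(-1, 6), -1))) = Add(16, Mul(-1, Rational(1, 6))) = Add(16, Rational(-1, 6)) = Rational(95, 6) ≈ 15.833)
o = Rational(-95, 48) (o = Mul(Rational(-1, 8), Rational(95, 6)) = Rational(-95, 48) ≈ -1.9792)
Function('y')(I, l) = Rational(-95, 48)
W = 78 (W = Add(181, -103) = 78)
Mul(W, Pow(Mul(Mul(9, 5), Function('y')(-2, -5)), -1)) = Mul(78, Pow(Mul(Mul(9, 5), Rational(-95, 48)), -1)) = Mul(78, Pow(Mul(45, Rational(-95, 48)), -1)) = Mul(78, Pow(Rational(-1425, 16), -1)) = Mul(78, Rational(-16, 1425)) = Rational(-416, 475)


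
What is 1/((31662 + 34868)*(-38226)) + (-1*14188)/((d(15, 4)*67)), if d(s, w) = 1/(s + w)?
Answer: -685568981366227/170392777260 ≈ -4023.5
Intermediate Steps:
1/((31662 + 34868)*(-38226)) + (-1*14188)/((d(15, 4)*67)) = 1/((31662 + 34868)*(-38226)) + (-1*14188)/((67/(15 + 4))) = -1/38226/66530 - 14188/(67/19) = (1/66530)*(-1/38226) - 14188/((1/19)*67) = -1/2543175780 - 14188/67/19 = -1/2543175780 - 14188*19/67 = -1/2543175780 - 269572/67 = -685568981366227/170392777260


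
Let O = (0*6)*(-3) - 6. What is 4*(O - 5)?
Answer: -44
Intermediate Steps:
O = -6 (O = 0*(-3) - 6 = 0 - 6 = -6)
4*(O - 5) = 4*(-6 - 5) = 4*(-11) = -44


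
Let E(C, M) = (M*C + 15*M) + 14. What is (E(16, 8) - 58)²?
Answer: 41616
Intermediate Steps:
E(C, M) = 14 + 15*M + C*M (E(C, M) = (C*M + 15*M) + 14 = (15*M + C*M) + 14 = 14 + 15*M + C*M)
(E(16, 8) - 58)² = ((14 + 15*8 + 16*8) - 58)² = ((14 + 120 + 128) - 58)² = (262 - 58)² = 204² = 41616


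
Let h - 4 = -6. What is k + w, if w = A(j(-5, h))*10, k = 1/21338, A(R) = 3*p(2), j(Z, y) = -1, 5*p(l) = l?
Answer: 256057/21338 ≈ 12.000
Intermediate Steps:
h = -2 (h = 4 - 6 = -2)
p(l) = l/5
A(R) = 6/5 (A(R) = 3*((⅕)*2) = 3*(⅖) = 6/5)
k = 1/21338 ≈ 4.6865e-5
w = 12 (w = (6/5)*10 = 12)
k + w = 1/21338 + 12 = 256057/21338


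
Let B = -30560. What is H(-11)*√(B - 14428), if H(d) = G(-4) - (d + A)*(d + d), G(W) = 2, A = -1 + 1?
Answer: -480*I*√11247 ≈ -50905.0*I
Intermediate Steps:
A = 0
H(d) = 2 - 2*d² (H(d) = 2 - (d + 0)*(d + d) = 2 - d*2*d = 2 - 2*d²)
H(-11)*√(B - 14428) = (2 - 2*(-11)²)*√(-30560 - 14428) = (2 - 2*121)*√(-44988) = (2 - 242)*(2*I*√11247) = -480*I*√11247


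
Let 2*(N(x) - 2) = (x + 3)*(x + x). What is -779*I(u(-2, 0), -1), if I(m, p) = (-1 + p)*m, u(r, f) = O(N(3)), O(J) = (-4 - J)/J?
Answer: -9348/5 ≈ -1869.6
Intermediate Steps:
N(x) = 2 + x*(3 + x) (N(x) = 2 + ((x + 3)*(x + x))/2 = 2 + ((3 + x)*(2*x))/2 = 2 + (2*x*(3 + x))/2 = 2 + x*(3 + x))
O(J) = (-4 - J)/J
u(r, f) = -6/5 (u(r, f) = (-4 - (2 + 3**2 + 3*3))/(2 + 3**2 + 3*3) = (-4 - (2 + 9 + 9))/(2 + 9 + 9) = (-4 - 1*20)/20 = (-4 - 20)/20 = (1/20)*(-24) = -6/5)
I(m, p) = m*(-1 + p)
-779*I(u(-2, 0), -1) = -(-4674)*(-1 - 1)/5 = -(-4674)*(-2)/5 = -779*12/5 = -9348/5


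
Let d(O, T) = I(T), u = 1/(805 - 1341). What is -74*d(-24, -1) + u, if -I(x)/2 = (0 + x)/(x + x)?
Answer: 39663/536 ≈ 73.998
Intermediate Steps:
I(x) = -1 (I(x) = -2*(0 + x)/(x + x) = -2*x/(2*x) = -2*x*1/(2*x) = -2*1/2 = -1)
u = -1/536 (u = 1/(-536) = -1/536 ≈ -0.0018657)
d(O, T) = -1
-74*d(-24, -1) + u = -74*(-1) - 1/536 = 74 - 1/536 = 39663/536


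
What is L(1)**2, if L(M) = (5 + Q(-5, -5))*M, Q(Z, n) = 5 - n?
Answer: 225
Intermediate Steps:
L(M) = 15*M (L(M) = (5 + (5 - 1*(-5)))*M = (5 + (5 + 5))*M = (5 + 10)*M = 15*M)
L(1)**2 = (15*1)**2 = 15**2 = 225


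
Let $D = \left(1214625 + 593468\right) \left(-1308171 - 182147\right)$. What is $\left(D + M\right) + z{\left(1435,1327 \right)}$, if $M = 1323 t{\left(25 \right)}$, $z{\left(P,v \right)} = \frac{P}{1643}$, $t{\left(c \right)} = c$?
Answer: $- \frac{4427282857748422}{1643} \approx -2.6946 \cdot 10^{12}$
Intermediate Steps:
$z{\left(P,v \right)} = \frac{P}{1643}$ ($z{\left(P,v \right)} = P \frac{1}{1643} = \frac{P}{1643}$)
$D = -2694633543574$ ($D = 1808093 \left(-1490318\right) = -2694633543574$)
$M = 33075$ ($M = 1323 \cdot 25 = 33075$)
$\left(D + M\right) + z{\left(1435,1327 \right)} = \left(-2694633543574 + 33075\right) + \frac{1}{1643} \cdot 1435 = -2694633510499 + \frac{1435}{1643} = - \frac{4427282857748422}{1643}$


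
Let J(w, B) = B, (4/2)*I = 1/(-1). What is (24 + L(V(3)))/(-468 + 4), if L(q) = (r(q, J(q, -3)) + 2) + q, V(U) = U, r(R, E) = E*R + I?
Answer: -39/928 ≈ -0.042026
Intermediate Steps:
I = -½ (I = (½)/(-1) = (½)*(-1) = -½ ≈ -0.50000)
r(R, E) = -½ + E*R (r(R, E) = E*R - ½ = -½ + E*R)
L(q) = 3/2 - 2*q (L(q) = ((-½ - 3*q) + 2) + q = (3/2 - 3*q) + q = 3/2 - 2*q)
(24 + L(V(3)))/(-468 + 4) = (24 + (3/2 - 2*3))/(-468 + 4) = (24 + (3/2 - 6))/(-464) = (24 - 9/2)*(-1/464) = (39/2)*(-1/464) = -39/928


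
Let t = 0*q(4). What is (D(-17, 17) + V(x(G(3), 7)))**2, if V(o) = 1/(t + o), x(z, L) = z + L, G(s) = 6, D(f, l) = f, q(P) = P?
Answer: 48400/169 ≈ 286.39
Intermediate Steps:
t = 0 (t = 0*4 = 0)
x(z, L) = L + z
V(o) = 1/o (V(o) = 1/(0 + o) = 1/o)
(D(-17, 17) + V(x(G(3), 7)))**2 = (-17 + 1/(7 + 6))**2 = (-17 + 1/13)**2 = (-220/13)**2 = 48400/169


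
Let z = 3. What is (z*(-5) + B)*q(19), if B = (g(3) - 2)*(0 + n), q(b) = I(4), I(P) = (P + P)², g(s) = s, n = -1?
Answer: -1024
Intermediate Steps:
I(P) = 4*P² (I(P) = (2*P)² = 4*P²)
q(b) = 64 (q(b) = 4*4² = 4*16 = 64)
B = -1 (B = (3 - 2)*(0 - 1) = 1*(-1) = -1)
(z*(-5) + B)*q(19) = (3*(-5) - 1)*64 = (-15 - 1)*64 = -16*64 = -1024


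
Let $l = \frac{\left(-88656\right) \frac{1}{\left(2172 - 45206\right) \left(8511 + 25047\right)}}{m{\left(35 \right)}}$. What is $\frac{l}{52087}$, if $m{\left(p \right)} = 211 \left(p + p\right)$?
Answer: $\frac{3694}{46292046787189595} \approx 7.9798 \cdot 10^{-14}$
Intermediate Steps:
$m{\left(p \right)} = 422 p$ ($m{\left(p \right)} = 211 \cdot 2 p = 422 p$)
$l = \frac{3694}{888744730685}$ ($l = \frac{\left(-88656\right) \frac{1}{\left(2172 - 45206\right) \left(8511 + 25047\right)}}{422 \cdot 35} = \frac{\left(-88656\right) \frac{1}{\left(-43034\right) 33558}}{14770} = - \frac{88656}{-1444134972} \cdot \frac{1}{14770} = \left(-88656\right) \left(- \frac{1}{1444134972}\right) \frac{1}{14770} = \frac{7388}{120344581} \cdot \frac{1}{14770} = \frac{3694}{888744730685} \approx 4.1564 \cdot 10^{-9}$)
$\frac{l}{52087} = \frac{3694}{888744730685 \cdot 52087} = \frac{3694}{888744730685} \cdot \frac{1}{52087} = \frac{3694}{46292046787189595}$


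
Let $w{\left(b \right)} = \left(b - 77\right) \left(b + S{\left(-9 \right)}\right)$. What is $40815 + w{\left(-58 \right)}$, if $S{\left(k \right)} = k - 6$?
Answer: $50670$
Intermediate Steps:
$S{\left(k \right)} = -6 + k$ ($S{\left(k \right)} = k - 6 = -6 + k$)
$w{\left(b \right)} = \left(-77 + b\right) \left(-15 + b\right)$ ($w{\left(b \right)} = \left(b - 77\right) \left(b - 15\right) = \left(-77 + b\right) \left(b - 15\right) = \left(-77 + b\right) \left(-15 + b\right)$)
$40815 + w{\left(-58 \right)} = 40815 + \left(1155 + \left(-58\right)^{2} - -5336\right) = 40815 + \left(1155 + 3364 + 5336\right) = 40815 + 9855 = 50670$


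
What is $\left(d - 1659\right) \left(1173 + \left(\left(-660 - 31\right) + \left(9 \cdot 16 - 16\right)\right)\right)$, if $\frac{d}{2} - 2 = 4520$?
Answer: $4504850$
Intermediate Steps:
$d = 9044$ ($d = 4 + 2 \cdot 4520 = 4 + 9040 = 9044$)
$\left(d - 1659\right) \left(1173 + \left(\left(-660 - 31\right) + \left(9 \cdot 16 - 16\right)\right)\right) = \left(9044 - 1659\right) \left(1173 + \left(\left(-660 - 31\right) + \left(9 \cdot 16 - 16\right)\right)\right) = 7385 \left(1173 + \left(-691 + \left(144 - 16\right)\right)\right) = 7385 \left(1173 + \left(-691 + 128\right)\right) = 7385 \left(1173 - 563\right) = 7385 \cdot 610 = 4504850$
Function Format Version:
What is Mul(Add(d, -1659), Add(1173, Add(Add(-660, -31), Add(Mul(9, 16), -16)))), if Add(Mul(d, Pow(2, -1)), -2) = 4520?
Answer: 4504850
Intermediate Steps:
d = 9044 (d = Add(4, Mul(2, 4520)) = Add(4, 9040) = 9044)
Mul(Add(d, -1659), Add(1173, Add(Add(-660, -31), Add(Mul(9, 16), -16)))) = Mul(Add(9044, -1659), Add(1173, Add(Add(-660, -31), Add(Mul(9, 16), -16)))) = Mul(7385, Add(1173, Add(-691, Add(144, -16)))) = Mul(7385, Add(1173, Add(-691, 128))) = Mul(7385, Add(1173, -563)) = Mul(7385, 610) = 4504850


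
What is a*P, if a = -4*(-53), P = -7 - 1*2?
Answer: -1908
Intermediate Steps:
P = -9 (P = -7 - 2 = -9)
a = 212
a*P = 212*(-9) = -1908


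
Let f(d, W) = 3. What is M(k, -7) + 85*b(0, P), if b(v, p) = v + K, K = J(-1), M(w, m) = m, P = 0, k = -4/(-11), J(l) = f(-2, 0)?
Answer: 248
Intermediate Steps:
J(l) = 3
k = 4/11 (k = -4*(-1/11) = 4/11 ≈ 0.36364)
K = 3
b(v, p) = 3 + v (b(v, p) = v + 3 = 3 + v)
M(k, -7) + 85*b(0, P) = -7 + 85*(3 + 0) = -7 + 85*3 = -7 + 255 = 248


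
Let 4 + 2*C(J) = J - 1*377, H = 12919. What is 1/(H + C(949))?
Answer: 1/13203 ≈ 7.5740e-5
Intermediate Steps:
C(J) = -381/2 + J/2 (C(J) = -2 + (J - 1*377)/2 = -2 + (J - 377)/2 = -2 + (-377 + J)/2 = -2 + (-377/2 + J/2) = -381/2 + J/2)
1/(H + C(949)) = 1/(12919 + (-381/2 + (½)*949)) = 1/(12919 + (-381/2 + 949/2)) = 1/(12919 + 284) = 1/13203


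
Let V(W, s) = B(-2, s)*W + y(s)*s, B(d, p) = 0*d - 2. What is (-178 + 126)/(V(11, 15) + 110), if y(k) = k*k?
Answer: -52/3463 ≈ -0.015016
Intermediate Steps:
B(d, p) = -2 (B(d, p) = 0 - 2 = -2)
y(k) = k**2
V(W, s) = s**3 - 2*W (V(W, s) = -2*W + s**2*s = -2*W + s**3 = s**3 - 2*W)
(-178 + 126)/(V(11, 15) + 110) = (-178 + 126)/((15**3 - 2*11) + 110) = -52/((3375 - 22) + 110) = -52/(3353 + 110) = -52/3463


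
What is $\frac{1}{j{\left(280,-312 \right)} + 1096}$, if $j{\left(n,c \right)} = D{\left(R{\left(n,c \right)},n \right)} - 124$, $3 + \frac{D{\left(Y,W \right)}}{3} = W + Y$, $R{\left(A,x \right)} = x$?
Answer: $\frac{1}{867} \approx 0.0011534$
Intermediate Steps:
$D{\left(Y,W \right)} = -9 + 3 W + 3 Y$ ($D{\left(Y,W \right)} = -9 + 3 \left(W + Y\right) = -9 + \left(3 W + 3 Y\right) = -9 + 3 W + 3 Y$)
$j{\left(n,c \right)} = -133 + 3 c + 3 n$ ($j{\left(n,c \right)} = \left(-9 + 3 n + 3 c\right) - 124 = \left(-9 + 3 c + 3 n\right) - 124 = -133 + 3 c + 3 n$)
$\frac{1}{j{\left(280,-312 \right)} + 1096} = \frac{1}{\left(-133 + 3 \left(-312\right) + 3 \cdot 280\right) + 1096} = \frac{1}{\left(-133 - 936 + 840\right) + 1096} = \frac{1}{-229 + 1096} = \frac{1}{867}$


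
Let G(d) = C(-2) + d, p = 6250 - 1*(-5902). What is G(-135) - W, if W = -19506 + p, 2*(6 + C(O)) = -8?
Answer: 7209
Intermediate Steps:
p = 12152 (p = 6250 + 5902 = 12152)
C(O) = -10 (C(O) = -6 + (½)*(-8) = -6 - 4 = -10)
W = -7354 (W = -19506 + 12152 = -7354)
G(d) = -10 + d
G(-135) - W = (-10 - 135) - 1*(-7354) = -145 + 7354 = 7209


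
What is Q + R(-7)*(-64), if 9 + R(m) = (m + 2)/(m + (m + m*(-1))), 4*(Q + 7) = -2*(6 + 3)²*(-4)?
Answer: 4797/7 ≈ 685.29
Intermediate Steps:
Q = 155 (Q = -7 + (-2*(6 + 3)²*(-4))/4 = -7 + (-2*9²*(-4))/4 = -7 + (-2*81*(-4))/4 = -7 + (-162*(-4))/4 = -7 + (¼)*648 = -7 + 162 = 155)
R(m) = -9 + (2 + m)/m (R(m) = -9 + (m + 2)/(m + (m + m*(-1))) = -9 + (2 + m)/(m + (m - m)) = -9 + (2 + m)/(m + 0) = -9 + (2 + m)/m)
Q + R(-7)*(-64) = 155 + (-8 + 2/(-7))*(-64) = 155 + (-8 + 2*(-⅐))*(-64) = 155 + (-8 - 2/7)*(-64) = 155 - 58/7*(-64) = 155 + 3712/7 = 4797/7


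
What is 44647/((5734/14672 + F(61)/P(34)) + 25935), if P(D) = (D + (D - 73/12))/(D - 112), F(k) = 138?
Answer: 243355081256/140417109613 ≈ 1.7331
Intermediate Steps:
P(D) = (-73/12 + 2*D)/(-112 + D) (P(D) = (D + (D - 73*1/12))/(-112 + D) = (D + (D - 73/12))/(-112 + D) = (D + (-73/12 + D))/(-112 + D) = (-73/12 + 2*D)/(-112 + D))
44647/((5734/14672 + F(61)/P(34)) + 25935) = 44647/((5734/14672 + 138/(((-73 + 24*34)/(12*(-112 + 34))))) + 25935) = 44647/((5734*(1/14672) + 138/(((1/12)*(-73 + 816)/(-78)))) + 25935) = 44647/((2867/7336 + 138/(((1/12)*(-1/78)*743))) + 25935) = 44647/((2867/7336 + 138/(-743/936)) + 25935) = 44647/((2867/7336 + 138*(-936/743)) + 25935) = 44647/((2867/7336 - 129168/743) + 25935) = 44647/(-945446267/5450648 + 25935) = 44647/(140417109613/5450648) = 44647*(5450648/140417109613) = 243355081256/140417109613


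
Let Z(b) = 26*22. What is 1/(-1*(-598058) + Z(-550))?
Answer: 1/598630 ≈ 1.6705e-6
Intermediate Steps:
Z(b) = 572
1/(-1*(-598058) + Z(-550)) = 1/(-1*(-598058) + 572) = 1/(598058 + 572) = 1/598630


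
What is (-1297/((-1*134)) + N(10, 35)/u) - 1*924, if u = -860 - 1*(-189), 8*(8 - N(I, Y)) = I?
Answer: -164422307/179828 ≈ -914.33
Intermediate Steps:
N(I, Y) = 8 - I/8
u = -671 (u = -860 + 189 = -671)
(-1297/((-1*134)) + N(10, 35)/u) - 1*924 = (-1297/((-1*134)) + (8 - ⅛*10)/(-671)) - 1*924 = (-1297/(-134) + (8 - 5/4)*(-1/671)) - 924 = (-1297*(-1/134) + (27/4)*(-1/671)) - 924 = (1297/134 - 27/2684) - 924 = 1738765/179828 - 924 = -164422307/179828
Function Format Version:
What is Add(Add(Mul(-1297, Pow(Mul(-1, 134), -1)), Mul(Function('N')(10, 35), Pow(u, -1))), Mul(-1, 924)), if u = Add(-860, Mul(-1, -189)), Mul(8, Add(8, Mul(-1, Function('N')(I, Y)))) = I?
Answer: Rational(-164422307, 179828) ≈ -914.33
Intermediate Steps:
Function('N')(I, Y) = Add(8, Mul(Rational(-1, 8), I))
u = -671 (u = Add(-860, 189) = -671)
Add(Add(Mul(-1297, Pow(Mul(-1, 134), -1)), Mul(Function('N')(10, 35), Pow(u, -1))), Mul(-1, 924)) = Add(Add(Mul(-1297, Pow(Mul(-1, 134), -1)), Mul(Add(8, Mul(Rational(-1, 8), 10)), Pow(-671, -1))), Mul(-1, 924)) = Add(Add(Mul(-1297, Pow(-134, -1)), Mul(Add(8, Rational(-5, 4)), Rational(-1, 671))), -924) = Add(Add(Mul(-1297, Rational(-1, 134)), Mul(Rational(27, 4), Rational(-1, 671))), -924) = Add(Add(Rational(1297, 134), Rational(-27, 2684)), -924) = Add(Rational(1738765, 179828), -924) = Rational(-164422307, 179828)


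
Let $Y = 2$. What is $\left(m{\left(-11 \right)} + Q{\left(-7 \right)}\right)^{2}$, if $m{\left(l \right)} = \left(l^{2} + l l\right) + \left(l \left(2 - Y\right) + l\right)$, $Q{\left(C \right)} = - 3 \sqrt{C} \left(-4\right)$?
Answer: $52353 + 5544 i \sqrt{7} \approx 52353.0 + 14668.0 i$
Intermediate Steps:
$Q{\left(C \right)} = 12 \sqrt{C}$
$m{\left(l \right)} = l + 2 l^{2}$ ($m{\left(l \right)} = \left(l^{2} + l l\right) + \left(l \left(2 - 2\right) + l\right) = \left(l^{2} + l^{2}\right) + \left(l \left(2 - 2\right) + l\right) = 2 l^{2} + \left(l 0 + l\right) = 2 l^{2} + \left(0 + l\right) = 2 l^{2} + l = l + 2 l^{2}$)
$\left(m{\left(-11 \right)} + Q{\left(-7 \right)}\right)^{2} = \left(- 11 \left(1 + 2 \left(-11\right)\right) + 12 \sqrt{-7}\right)^{2} = \left(- 11 \left(1 - 22\right) + 12 i \sqrt{7}\right)^{2} = \left(\left(-11\right) \left(-21\right) + 12 i \sqrt{7}\right)^{2} = \left(231 + 12 i \sqrt{7}\right)^{2}$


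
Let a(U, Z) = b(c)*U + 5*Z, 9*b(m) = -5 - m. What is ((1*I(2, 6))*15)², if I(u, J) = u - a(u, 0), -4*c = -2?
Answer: 21025/9 ≈ 2336.1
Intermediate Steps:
c = ½ (c = -¼*(-2) = ½ ≈ 0.50000)
b(m) = -5/9 - m/9 (b(m) = (-5 - m)/9 = -5/9 - m/9)
a(U, Z) = 5*Z - 11*U/18 (a(U, Z) = (-5/9 - ⅑*½)*U + 5*Z = (-5/9 - 1/18)*U + 5*Z = -11*U/18 + 5*Z = 5*Z - 11*U/18)
I(u, J) = 29*u/18 (I(u, J) = u - (5*0 - 11*u/18) = u - (0 - 11*u/18) = u - (-11)*u/18 = u + 11*u/18 = 29*u/18)
((1*I(2, 6))*15)² = ((1*((29/18)*2))*15)² = ((1*(29/9))*15)² = ((29/9)*15)² = (145/3)² = 21025/9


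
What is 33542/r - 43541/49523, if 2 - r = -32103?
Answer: 263216661/1589935915 ≈ 0.16555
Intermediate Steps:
r = 32105 (r = 2 - 1*(-32103) = 2 + 32103 = 32105)
33542/r - 43541/49523 = 33542/32105 - 43541/49523 = 263216661/1589935915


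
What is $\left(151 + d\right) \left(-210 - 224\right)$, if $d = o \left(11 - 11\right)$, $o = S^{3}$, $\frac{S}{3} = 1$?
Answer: $-65534$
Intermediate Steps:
$S = 3$ ($S = 3 \cdot 1 = 3$)
$o = 27$ ($o = 3^{3} = 27$)
$d = 0$ ($d = 27 \left(11 - 11\right) = 27 \cdot 0 = 0$)
$\left(151 + d\right) \left(-210 - 224\right) = \left(151 + 0\right) \left(-210 - 224\right) = 151 \left(-434\right) = -65534$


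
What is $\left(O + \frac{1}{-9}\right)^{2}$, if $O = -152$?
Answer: $\frac{1874161}{81} \approx 23138.0$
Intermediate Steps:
$\left(O + \frac{1}{-9}\right)^{2} = \left(-152 + \frac{1}{-9}\right)^{2} = \left(-152 - \frac{1}{9}\right)^{2} = \left(- \frac{1369}{9}\right)^{2} = \frac{1874161}{81}$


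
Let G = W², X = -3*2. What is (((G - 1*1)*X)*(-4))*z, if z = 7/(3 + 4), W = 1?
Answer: 0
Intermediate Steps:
X = -6
G = 1 (G = 1² = 1)
z = 1 (z = 7/7 = 7*(⅐) = 1)
(((G - 1*1)*X)*(-4))*z = (((1 - 1*1)*(-6))*(-4))*1 = (((1 - 1)*(-6))*(-4))*1 = ((0*(-6))*(-4))*1 = (0*(-4))*1 = 0*1 = 0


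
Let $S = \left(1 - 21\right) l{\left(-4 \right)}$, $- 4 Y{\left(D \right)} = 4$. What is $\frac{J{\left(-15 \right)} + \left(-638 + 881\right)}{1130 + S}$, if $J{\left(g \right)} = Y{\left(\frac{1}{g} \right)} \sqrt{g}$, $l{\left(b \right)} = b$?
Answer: $\frac{243}{1210} - \frac{i \sqrt{15}}{1210} \approx 0.20083 - 0.0032008 i$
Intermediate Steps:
$Y{\left(D \right)} = -1$ ($Y{\left(D \right)} = \left(- \frac{1}{4}\right) 4 = -1$)
$S = 80$ ($S = \left(1 - 21\right) \left(-4\right) = \left(-20\right) \left(-4\right) = 80$)
$J{\left(g \right)} = - \sqrt{g}$
$\frac{J{\left(-15 \right)} + \left(-638 + 881\right)}{1130 + S} = \frac{- \sqrt{-15} + \left(-638 + 881\right)}{1130 + 80} = \frac{- i \sqrt{15} + 243}{1210} = \left(- i \sqrt{15} + 243\right) \frac{1}{1210} = \left(243 - i \sqrt{15}\right) \frac{1}{1210} = \frac{243}{1210} - \frac{i \sqrt{15}}{1210}$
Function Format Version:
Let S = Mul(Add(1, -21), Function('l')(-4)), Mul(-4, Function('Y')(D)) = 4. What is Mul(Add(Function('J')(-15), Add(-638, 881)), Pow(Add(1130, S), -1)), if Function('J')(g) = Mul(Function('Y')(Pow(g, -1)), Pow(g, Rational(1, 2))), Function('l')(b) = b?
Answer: Add(Rational(243, 1210), Mul(Rational(-1, 1210), I, Pow(15, Rational(1, 2)))) ≈ Add(0.20083, Mul(-0.0032008, I))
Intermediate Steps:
Function('Y')(D) = -1 (Function('Y')(D) = Mul(Rational(-1, 4), 4) = -1)
S = 80 (S = Mul(Add(1, -21), -4) = Mul(-20, -4) = 80)
Function('J')(g) = Mul(-1, Pow(g, Rational(1, 2)))
Mul(Add(Function('J')(-15), Add(-638, 881)), Pow(Add(1130, S), -1)) = Mul(Add(Mul(-1, Pow(-15, Rational(1, 2))), Add(-638, 881)), Pow(Add(1130, 80), -1)) = Mul(Add(Mul(-1, Mul(I, Pow(15, Rational(1, 2)))), 243), Pow(1210, -1)) = Mul(Add(Mul(-1, I, Pow(15, Rational(1, 2))), 243), Rational(1, 1210)) = Mul(Add(243, Mul(-1, I, Pow(15, Rational(1, 2)))), Rational(1, 1210)) = Add(Rational(243, 1210), Mul(Rational(-1, 1210), I, Pow(15, Rational(1, 2))))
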